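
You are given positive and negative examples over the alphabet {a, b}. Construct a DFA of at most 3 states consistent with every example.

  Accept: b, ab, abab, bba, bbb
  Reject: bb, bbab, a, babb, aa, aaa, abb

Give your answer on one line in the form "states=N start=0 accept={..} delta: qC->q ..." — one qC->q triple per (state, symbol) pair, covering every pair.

states=3 start=0 accept={1} delta: 0a->0 0b->1 1a->0 1b->2 2a->1 2b->1

Fold the examples into a partial DFA from state 0: repeatedly fix the first undefined (state, symbol) met by the shortest-then-alphabetical prefix, trying targets in increasing order and rejecting any under which an Accept and a Reject string meet in one state with the same remainder; add a state when all current targets are rejected. Accepting states are where Accept strings end.
a: 0a undefined. 0a->0: ok.
b: 0b undefined. 0b->0: no, b/bb meet in 0. Open state 1: 0b->1.
ba: 1a undefined. 1a->0: ok.
bb: 1b undefined. 1b->0: no, b/bbab meet in 1. 1b->1: no, b/bb meet in 1. Open state 2: 1b->2.
bba: 2a undefined. 2a->0: no, b/bbab meet in 1. 2a->1: ok.
bbb: 2b undefined. 2b->0: no, bbb/a meet in 0. 2b->1: ok.
All examples now run through 3 states with every (state, symbol) defined. Accept strings end in {1}, Reject strings end in {0,2}; accept={1}.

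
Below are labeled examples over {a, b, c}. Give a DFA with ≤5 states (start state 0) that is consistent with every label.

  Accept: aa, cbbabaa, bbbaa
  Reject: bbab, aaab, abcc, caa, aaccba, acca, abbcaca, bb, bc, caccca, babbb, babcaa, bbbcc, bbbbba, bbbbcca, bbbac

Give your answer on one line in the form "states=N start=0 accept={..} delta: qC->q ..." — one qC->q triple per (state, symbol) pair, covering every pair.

State merging on the prefix tree: take the shortest (then alphabetical) example prefix whose next move is undefined and point that move at state 0, else 1, else 2, ...; a target is out if some Accept/Reject pair would then sit in one state with the same input left (inseparable). If every existing state is out, open a new one.
a: 0a undefined. 0a->0: ok.
b: 0b undefined. 0b->0: no, aa/bbab meet in 0. Open state 1: 0b->1.
c: 0c undefined. 0c->0: no, aa/caa meet in 0. 0c->1: ok.
ba: 1a undefined. 1a->0: no, aa/caa meet in 0. 1a->1: ok.
bb: 1b undefined. 1b->0: no, aa/bb meet in 0. 1b->1: no, cbbabaa/bbab meet in 1. Open state 2: 1b->2.
bc: 1c undefined. 1c->0: no, aa/acca meet in 0. 1c->1: ok.
bba: 2a undefined. 2a->0: no, aa/aaccba meet in 0. 2a->1: ok.
bbb: 2b undefined. 2b->0: no, cbbabaa/aaab meet in 1. 2b->1: no, cbbabaa/aaab meet in 1. 2b->2: no, cbbabaa/aaab meet in 1. Open state 3: 2b->3.
abbc: 2c undefined. 2c->0: no, aa/babcaa meet in 0. 2c->1: ok.
bbba: 3a undefined. 3a->0: no, cbbabaa/aaab meet in 1. 3a->1: no, cbbabaa/aaab meet in 1. 3a->2: no, cbbabaa/aaab meet in 1. 3a->3: ok.
bbbb: 3b undefined. 3b->0: no, aa/babbb meet in 0. 3b->1: no, cbbabaa/aaab meet in 1. 3b->2: no, cbbabaa/aaab meet in 1. 3b->3: no, cbbabaa/babbb meet in 3. Open state 4: 3b->4.
bbbc: 3c undefined. 3c->0: no, aa/bbbac meet in 0. 3c->1: ok.
bbbbb: 4b undefined. 4b->0: no, aa/bbbbba meet in 0. 4b->1: ok.
bbbbc: 4c undefined. 4c->0: ok.
cbbaba: 4a undefined. 4a->0: ok.
All examples now run through 5 states with every (state, symbol) defined. Accept strings end in {0,3}, Reject strings end in {1,2,4}; accept={0,3}.

states=5 start=0 accept={0,3} delta: 0a->0 0b->1 0c->1 1a->1 1b->2 1c->1 2a->1 2b->3 2c->1 3a->3 3b->4 3c->1 4a->0 4b->1 4c->0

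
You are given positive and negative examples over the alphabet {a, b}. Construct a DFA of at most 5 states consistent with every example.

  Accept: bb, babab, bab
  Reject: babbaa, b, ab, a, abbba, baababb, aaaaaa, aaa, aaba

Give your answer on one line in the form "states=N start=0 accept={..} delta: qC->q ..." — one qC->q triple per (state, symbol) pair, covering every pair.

states=3 start=0 accept={2} delta: 0a->0 0b->1 1a->1 1b->2 2a->1 2b->0

State merging on the prefix tree: take the shortest (then alphabetical) example prefix whose next move is undefined and point that move at state 0, else 1, else 2, ...; a target is out if some Accept/Reject pair would then sit in one state with the same input left (inseparable). If every existing state is out, open a new one.
a: 0a undefined. 0a->0: ok.
b: 0b undefined. 0b->0: no, bb/babbaa meet in 0. Open state 1: 0b->1.
ba: 1a undefined. 1a->0: no, bb/baababb meet in 1 with "b" left. 1a->1: ok.
bb: 1b undefined. 1b->0: no, bb/a meet in 0. 1b->1: no, bb/babbaa meet in 1. Open state 2: 1b->2.
abbb: 2b undefined. 2b->0: ok.
baba: 2a undefined. 2a->0: no, bb/baababb meet in 2. 2a->1: ok.
All examples now run through 3 states with every (state, symbol) defined. Accept strings end in {2}, Reject strings end in {0,1}; accept={2}.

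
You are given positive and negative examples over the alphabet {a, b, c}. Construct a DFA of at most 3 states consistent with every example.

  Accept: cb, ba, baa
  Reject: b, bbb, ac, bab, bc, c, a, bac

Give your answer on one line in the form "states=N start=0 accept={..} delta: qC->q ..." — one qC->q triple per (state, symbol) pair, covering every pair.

states=3 start=0 accept={2} delta: 0a->0 0b->1 0c->1 1a->2 1b->2 1c->0 2a->2 2b->0 2c->0

Fold the examples into a partial DFA from state 0: repeatedly fix the first undefined (state, symbol) met by the shortest-then-alphabetical prefix, trying targets in increasing order and rejecting any under which an Accept and a Reject string meet in one state with the same remainder; add a state when all current targets are rejected. Accepting states are where Accept strings end.
a: 0a undefined. 0a->0: ok.
b: 0b undefined. 0b->0: no, ba/b meet in 0. Open state 1: 0b->1.
c: 0c undefined. 0c->0: no, cb/b meet in 1. 0c->1: ok.
ba: 1a undefined. 1a->0: no, ba/a meet in 0. 1a->1: no, cb/bab meet in 1 with "b" left. Open state 2: 1a->2.
bb: 1b undefined. 1b->0: no, cb/a meet in 0. 1b->1: no, cb/b meet in 1. 1b->2: ok.
bc: 1c undefined. 1c->0: ok.
baa: 2a undefined. 2a->0: no, baa/bc meet in 0. 2a->1: no, baa/b meet in 1. 2a->2: ok.
bab: 2b undefined. 2b->0: ok.
bac: 2c undefined. 2c->0: ok.
All examples now run through 3 states with every (state, symbol) defined. Accept strings end in {2}, Reject strings end in {0,1}; accept={2}.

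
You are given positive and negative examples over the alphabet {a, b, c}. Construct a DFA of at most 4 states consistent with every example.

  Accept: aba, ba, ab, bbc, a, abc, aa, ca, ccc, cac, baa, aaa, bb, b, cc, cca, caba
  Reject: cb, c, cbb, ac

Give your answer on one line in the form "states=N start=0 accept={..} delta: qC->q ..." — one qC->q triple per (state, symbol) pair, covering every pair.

State merging on the prefix tree: take the shortest (then alphabetical) example prefix whose next move is undefined and point that move at state 0, else 1, else 2, ...; a target is out if some Accept/Reject pair would then sit in one state with the same input left (inseparable). If every existing state is out, open a new one.
a: 0a undefined. 0a->0: ok.
b: 0b undefined. 0b->0: no, bbc/c meet in 0 with "c" left. Open state 1: 0b->1.
c: 0c undefined. 0c->0: no, ab/cb meet in 1. 0c->1: no, ab/c meet in 1. Open state 2: 0c->2.
ba: 1a undefined. 1a->0: ok.
bb: 1b undefined. 1b->0: no, bbc/c meet in 2. 1b->1: ok.
ca: 2a undefined. 2a->0: no, cac/c meet in 2. 2a->1: ok.
cb: 2b undefined. 2b->0: no, aba/cb meet in 0. 2b->1: no, ab/cb meet in 1. 2b->2: ok.
cc: 2c undefined. 2c->0: no, ccc/cb meet in 2. 2c->1: ok.
abc: 1c undefined. 1c->0: ok.
All examples now run through 3 states with every (state, symbol) defined. Accept strings end in {0,1}, Reject strings end in {2}; accept={0,1}.

states=3 start=0 accept={0,1} delta: 0a->0 0b->1 0c->2 1a->0 1b->1 1c->0 2a->1 2b->2 2c->1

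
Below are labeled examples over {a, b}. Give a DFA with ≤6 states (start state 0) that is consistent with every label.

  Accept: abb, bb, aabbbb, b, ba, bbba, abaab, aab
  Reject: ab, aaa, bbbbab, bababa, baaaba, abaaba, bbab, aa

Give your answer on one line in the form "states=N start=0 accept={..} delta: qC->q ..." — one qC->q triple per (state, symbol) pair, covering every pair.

states=4 start=0 accept={0,1,3} delta: 0a->1 0b->0 1a->2 1b->2 2a->2 2b->3 3a->2 3b->0

Fold the examples into a partial DFA from state 0: repeatedly fix the first undefined (state, symbol) met by the shortest-then-alphabetical prefix, trying targets in increasing order and rejecting any under which an Accept and a Reject string meet in one state with the same remainder; add a state when all current targets are rejected. Accepting states are where Accept strings end.
a: 0a undefined. 0a->0: no, b/ab meet in 0 with "b" left. Open state 1: 0a->1.
b: 0b undefined. 0b->0: ok.
aa: 1a undefined. 1a->0: no, bb/aa meet in 0. 1a->1: no, ba/aaa meet in 1. Open state 2: 1a->2.
ab: 1b undefined. 1b->0: no, abb/ab meet in 0. 1b->1: no, abb/ab meet in 1. 1b->2: ok.
aaa: 2a undefined. 2a->0: no, bb/aaa meet in 0. 2a->1: no, ba/aaa meet in 1. 2a->2: ok.
aab: 2b undefined. 2b->0: no, ba/bababa meet in 1. 2b->1: no, aabbbb/ab meet in 2. 2b->2: no, abb/ab meet in 2. Open state 3: 2b->3.
aabb: 3b undefined. 3b->0: ok.
abaaba: 3a undefined. 3a->0: no, bb/bababa meet in 0. 3a->1: no, ba/bababa meet in 1. 3a->2: ok.
All examples now run through 4 states with every (state, symbol) defined. Accept strings end in {0,1,3}, Reject strings end in {2}; accept={0,1,3}.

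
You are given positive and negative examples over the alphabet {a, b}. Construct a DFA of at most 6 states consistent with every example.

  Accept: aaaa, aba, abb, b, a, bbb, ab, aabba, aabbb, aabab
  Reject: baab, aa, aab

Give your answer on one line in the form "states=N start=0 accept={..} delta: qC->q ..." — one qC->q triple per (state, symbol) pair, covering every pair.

Grow the machine one transition at a time. Run the examples from 0; the earliest place one falls off (shortest prefix, ties alphabetical) gets sent to the lowest-numbered state that keeps every Accept/Reject pair distinguishable — a pair clashes when both reach the same state with identical unread suffix — and to a fresh state only if none does.
a: 0a undefined. 0a->0: no, aaaa/aa meet in 0. Open state 1: 0a->1.
b: 0b undefined. 0b->0: ok.
aa: 1a undefined. 1a->0: no, aaaa/baab meet in 0. 1a->1: no, aaaa/aa meet in 1. Open state 2: 1a->2.
ab: 1b undefined. 1b->0: ok.
aaa: 2a undefined. 2a->0: ok.
aab: 2b undefined. 2b->0: no, abb/baab meet in 0. 2b->1: no, aaaa/baab meet in 1. 2b->2: no, aabbb/baab meet in 2. Open state 3: 2b->3.
aaba: 3a undefined. 3a->0: ok.
aabb: 3b undefined. 3b->0: ok.
All examples now run through 4 states with every (state, symbol) defined. Accept strings end in {0,1}, Reject strings end in {2,3}; accept={0,1}.

states=4 start=0 accept={0,1} delta: 0a->1 0b->0 1a->2 1b->0 2a->0 2b->3 3a->0 3b->0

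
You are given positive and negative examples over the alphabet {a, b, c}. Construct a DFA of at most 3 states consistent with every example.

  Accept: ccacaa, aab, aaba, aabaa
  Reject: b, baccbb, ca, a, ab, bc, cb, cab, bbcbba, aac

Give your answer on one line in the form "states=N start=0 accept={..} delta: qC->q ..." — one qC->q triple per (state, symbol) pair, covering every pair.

states=3 start=0 accept={2} delta: 0a->1 0b->0 0c->0 1a->2 1b->0 1c->0 2a->2 2b->2 2c->0

State merging on the prefix tree: take the shortest (then alphabetical) example prefix whose next move is undefined and point that move at state 0, else 1, else 2, ...; a target is out if some Accept/Reject pair would then sit in one state with the same input left (inseparable). If every existing state is out, open a new one.
a: 0a undefined. 0a->0: no, aab/b meet in 0 with "b" left. Open state 1: 0a->1.
b: 0b undefined. 0b->0: ok.
c: 0c undefined. 0c->0: ok.
aa: 1a undefined. 1a->0: no, aab/b meet in 0. 1a->1: no, aab/ab meet in 1 with "b" left. Open state 2: 1a->2.
ab: 1b undefined. 1b->0: ok.
aab: 2b undefined. 2b->0: no, aab/b meet in 0. 2b->1: no, aab/ca meet in 1. 2b->2: ok.
aac: 2c undefined. 2c->0: ok.
bac: 1c undefined. 1c->0: ok.
aaba: 2a undefined. 2a->0: no, aaba/b meet in 0. 2a->1: no, aaba/ca meet in 1. 2a->2: ok.
All examples now run through 3 states with every (state, symbol) defined. Accept strings end in {2}, Reject strings end in {0,1}; accept={2}.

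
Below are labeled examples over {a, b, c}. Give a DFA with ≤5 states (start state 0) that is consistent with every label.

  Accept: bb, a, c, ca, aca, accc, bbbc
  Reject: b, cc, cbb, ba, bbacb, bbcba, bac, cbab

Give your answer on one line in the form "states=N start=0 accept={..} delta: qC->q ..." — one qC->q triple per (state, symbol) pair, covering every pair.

states=4 start=0 accept={0,2} delta: 0a->0 0b->1 0c->2 1a->1 1b->2 1c->1 2a->0 2b->3 2c->3 3a->0 3b->1 3c->0

Grow the machine one transition at a time. Run the examples from 0; the earliest place one falls off (shortest prefix, ties alphabetical) gets sent to the lowest-numbered state that keeps every Accept/Reject pair distinguishable — a pair clashes when both reach the same state with identical unread suffix — and to a fresh state only if none does.
a: 0a undefined. 0a->0: ok.
b: 0b undefined. 0b->0: no, bb/b meet in 0. Open state 1: 0b->1.
c: 0c undefined. 0c->0: no, bb/cbb meet in 1 with "b" left. 0c->1: no, c/b meet in 1. Open state 2: 0c->2.
ba: 1a undefined. 1a->0: no, a/ba meet in 0. 1a->1: ok.
bb: 1b undefined. 1b->0: no, bbbc/bac meet in 1 with "c" left. 1b->1: no, bb/b meet in 1. 1b->2: ok.
ca: 2a undefined. 2a->0: ok.
cb: 2b undefined. 2b->0: no, a/bbacb meet in 0. 2b->1: no, bb/cbb meet in 2. 2b->2: no, bb/cbb meet in 2. Open state 3: 2b->3.
cc: 2c undefined. 2c->0: no, a/cc meet in 0. 2c->1: no, a/bbcba meet in 0. 2c->2: no, bb/cc meet in 2. 2c->3: ok.
bac: 1c undefined. 1c->0: no, a/bac meet in 0. 1c->1: ok.
cba: 3a undefined. 3a->0: ok.
cbb: 3b undefined. 3b->0: no, a/cbb meet in 0. 3b->1: ok.
accc: 3c undefined. 3c->0: ok.
All examples now run through 4 states with every (state, symbol) defined. Accept strings end in {0,2}, Reject strings end in {1,3}; accept={0,2}.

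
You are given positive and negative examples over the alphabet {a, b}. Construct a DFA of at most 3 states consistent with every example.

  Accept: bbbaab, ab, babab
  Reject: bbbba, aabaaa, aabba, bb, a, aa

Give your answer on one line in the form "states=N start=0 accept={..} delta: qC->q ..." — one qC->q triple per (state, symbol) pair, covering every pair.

states=2 start=0 accept={1} delta: 0a->0 0b->1 1a->0 1b->0

Grow the machine one transition at a time. Run the examples from 0; the earliest place one falls off (shortest prefix, ties alphabetical) gets sent to the lowest-numbered state that keeps every Accept/Reject pair distinguishable — a pair clashes when both reach the same state with identical unread suffix — and to a fresh state only if none does.
a: 0a undefined. 0a->0: ok.
b: 0b undefined. 0b->0: no, bbbaab/bbbba meet in 0. Open state 1: 0b->1.
ba: 1a undefined. 1a->0: ok.
bb: 1b undefined. 1b->0: ok.
All examples now run through 2 states with every (state, symbol) defined. Accept strings end in {1}, Reject strings end in {0}; accept={1}.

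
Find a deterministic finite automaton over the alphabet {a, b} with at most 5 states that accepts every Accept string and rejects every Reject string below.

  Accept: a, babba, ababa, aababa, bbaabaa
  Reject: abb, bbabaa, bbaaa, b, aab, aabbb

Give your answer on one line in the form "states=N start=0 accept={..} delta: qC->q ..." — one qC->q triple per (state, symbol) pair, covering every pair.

Fold the examples into a partial DFA from state 0: repeatedly fix the first undefined (state, symbol) met by the shortest-then-alphabetical prefix, trying targets in increasing order and rejecting any under which an Accept and a Reject string meet in one state with the same remainder; add a state when all current targets are rejected. Accepting states are where Accept strings end.
a: 0a undefined. 0a->0: ok.
b: 0b undefined. 0b->0: no, a/abb meet in 0. Open state 1: 0b->1.
ba: 1a undefined. 1a->0: ok.
bb: 1b undefined. 1b->0: no, a/abb meet in 0. 1b->1: no, a/bbabaa meet in 0. Open state 2: 1b->2.
bba: 2a undefined. 2a->0: no, a/bbabaa meet in 0. 2a->1: no, a/bbabaa meet in 0. 2a->2: no, babba/abb meet in 2. Open state 3: 2a->3.
bbaa: 3a undefined. 3a->0: no, a/bbaaa meet in 0. 3a->1: no, a/bbaaa meet in 0. 3a->2: no, babba/bbaaa meet in 3. 3a->3: no, babba/bbaaa meet in 3. Open state 4: 3a->4.
bbab: 3b undefined. 3b->0: no, a/bbabaa meet in 0. 3b->1: no, a/bbabaa meet in 0. 3b->2: ok.
aabbb: 2b undefined. 2b->0: no, a/aabbb meet in 0. 2b->1: ok.
bbaaa: 4a undefined. 4a->0: no, a/bbaaa meet in 0. 4a->1: ok.
bbaab: 4b undefined. 4b->0: ok.
All examples now run through 5 states with every (state, symbol) defined. Accept strings end in {0,3}, Reject strings end in {1,2,4}; accept={0,3}.

states=5 start=0 accept={0,3} delta: 0a->0 0b->1 1a->0 1b->2 2a->3 2b->1 3a->4 3b->2 4a->1 4b->0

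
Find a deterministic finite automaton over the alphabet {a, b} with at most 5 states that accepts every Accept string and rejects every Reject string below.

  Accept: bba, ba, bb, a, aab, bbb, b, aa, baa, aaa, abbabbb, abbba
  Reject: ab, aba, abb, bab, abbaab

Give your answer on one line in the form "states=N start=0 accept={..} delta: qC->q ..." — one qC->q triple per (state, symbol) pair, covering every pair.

states=4 start=0 accept={0,1} delta: 0a->1 0b->0 1a->0 1b->2 2a->2 2b->3 3a->0 3b->0

Fold the examples into a partial DFA from state 0: repeatedly fix the first undefined (state, symbol) met by the shortest-then-alphabetical prefix, trying targets in increasing order and rejecting any under which an Accept and a Reject string meet in one state with the same remainder; add a state when all current targets are rejected. Accepting states are where Accept strings end.
a: 0a undefined. 0a->0: no, ba/aba meet in 0 with "ba" left. Open state 1: 0a->1.
b: 0b undefined. 0b->0: ok.
aa: 1a undefined. 1a->0: ok.
ab: 1b undefined. 1b->0: no, bba/aba meet in 1. 1b->1: no, bba/ab meet in 1. Open state 2: 1b->2.
aba: 2a undefined. 2a->0: no, bb/aba meet in 0. 2a->1: no, bba/aba meet in 1. 2a->2: ok.
abb: 2b undefined. 2b->0: no, bb/abb meet in 0. 2b->1: no, bba/abb meet in 1. 2b->2: no, abbabbb/ab meet in 2. Open state 3: 2b->3.
abba: 3a undefined. 3a->0: ok.
abbb: 3b undefined. 3b->0: ok.
All examples now run through 4 states with every (state, symbol) defined. Accept strings end in {0,1}, Reject strings end in {2,3}; accept={0,1}.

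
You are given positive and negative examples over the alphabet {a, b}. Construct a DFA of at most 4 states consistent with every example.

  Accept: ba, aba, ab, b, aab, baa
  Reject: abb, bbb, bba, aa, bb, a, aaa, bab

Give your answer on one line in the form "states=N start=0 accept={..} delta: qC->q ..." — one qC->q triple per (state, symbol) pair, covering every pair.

states=3 start=0 accept={1} delta: 0a->0 0b->1 1a->1 1b->2 2a->0 2b->0

Grow the machine one transition at a time. Run the examples from 0; the earliest place one falls off (shortest prefix, ties alphabetical) gets sent to the lowest-numbered state that keeps every Accept/Reject pair distinguishable — a pair clashes when both reach the same state with identical unread suffix — and to a fresh state only if none does.
a: 0a undefined. 0a->0: ok.
b: 0b undefined. 0b->0: no, ba/abb meet in 0. Open state 1: 0b->1.
ba: 1a undefined. 1a->0: no, ba/aa meet in 0. 1a->1: ok.
bb: 1b undefined. 1b->0: no, ba/bbb meet in 1. 1b->1: no, ba/abb meet in 1. Open state 2: 1b->2.
bba: 2a undefined. 2a->0: ok.
bbb: 2b undefined. 2b->0: ok.
All examples now run through 3 states with every (state, symbol) defined. Accept strings end in {1}, Reject strings end in {0,2}; accept={1}.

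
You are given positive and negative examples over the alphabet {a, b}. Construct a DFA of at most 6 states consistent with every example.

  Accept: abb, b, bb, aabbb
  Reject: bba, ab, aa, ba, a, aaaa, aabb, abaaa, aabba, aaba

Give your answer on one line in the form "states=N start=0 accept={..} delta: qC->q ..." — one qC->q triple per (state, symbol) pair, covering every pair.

states=5 start=0 accept={0,3} delta: 0a->1 0b->0 1a->2 1b->2 2a->0 2b->3 3a->1 3b->4 4a->1 4b->0

Grow the machine one transition at a time. Run the examples from 0; the earliest place one falls off (shortest prefix, ties alphabetical) gets sent to the lowest-numbered state that keeps every Accept/Reject pair distinguishable — a pair clashes when both reach the same state with identical unread suffix — and to a fresh state only if none does.
a: 0a undefined. 0a->0: no, abb/aabb meet in 0 with "bb" left. Open state 1: 0a->1.
b: 0b undefined. 0b->0: ok.
aa: 1a undefined. 1a->0: no, b/aa meet in 0. 1a->1: no, abb/aabb meet in 1 with "bb" left. Open state 2: 1a->2.
ab: 1b undefined. 1b->0: no, abb/ab meet in 0. 1b->1: no, abb/bba meet in 1. 1b->2: ok.
aaa: 2a undefined. 2a->0: ok.
aab: 2b undefined. 2b->0: no, abb/aabb meet in 0. 2b->1: no, abb/bba meet in 1. 2b->2: no, abb/ab meet in 2. Open state 3: 2b->3.
aaba: 3a undefined. 3a->0: no, b/aaba meet in 0. 3a->1: ok.
aabb: 3b undefined. 3b->0: no, b/aabb meet in 0. 3b->1: no, aabbb/ab meet in 2. 3b->2: no, b/aabba meet in 0. 3b->3: no, abb/aabb meet in 3. Open state 4: 3b->4.
aabba: 4a undefined. 4a->0: no, b/aabba meet in 0. 4a->1: ok.
aabbb: 4b undefined. 4b->0: ok.
All examples now run through 5 states with every (state, symbol) defined. Accept strings end in {0,3}, Reject strings end in {1,2,4}; accept={0,3}.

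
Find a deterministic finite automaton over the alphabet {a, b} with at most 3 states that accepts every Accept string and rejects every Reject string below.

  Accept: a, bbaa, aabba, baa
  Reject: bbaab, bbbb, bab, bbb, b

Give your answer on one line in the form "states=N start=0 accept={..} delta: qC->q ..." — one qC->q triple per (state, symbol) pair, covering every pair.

states=2 start=0 accept={0} delta: 0a->0 0b->1 1a->0 1b->1

State merging on the prefix tree: take the shortest (then alphabetical) example prefix whose next move is undefined and point that move at state 0, else 1, else 2, ...; a target is out if some Accept/Reject pair would then sit in one state with the same input left (inseparable). If every existing state is out, open a new one.
a: 0a undefined. 0a->0: ok.
b: 0b undefined. 0b->0: no, a/bbaab meet in 0. Open state 1: 0b->1.
ba: 1a undefined. 1a->0: ok.
bb: 1b undefined. 1b->0: no, a/bbbb meet in 0. 1b->1: ok.
All examples now run through 2 states with every (state, symbol) defined. Accept strings end in {0}, Reject strings end in {1}; accept={0}.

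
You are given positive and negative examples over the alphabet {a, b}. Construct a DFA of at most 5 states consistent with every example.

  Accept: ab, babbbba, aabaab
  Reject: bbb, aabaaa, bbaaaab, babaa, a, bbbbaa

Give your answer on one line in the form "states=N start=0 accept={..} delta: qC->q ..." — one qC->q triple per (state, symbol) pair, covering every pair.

states=4 start=0 accept={1} delta: 0a->0 0b->1 1a->0 1b->2 2a->2 2b->3 3a->1 3b->3

State merging on the prefix tree: take the shortest (then alphabetical) example prefix whose next move is undefined and point that move at state 0, else 1, else 2, ...; a target is out if some Accept/Reject pair would then sit in one state with the same input left (inseparable). If every existing state is out, open a new one.
a: 0a undefined. 0a->0: ok.
b: 0b undefined. 0b->0: no, ab/bbb meet in 0. Open state 1: 0b->1.
ba: 1a undefined. 1a->0: ok.
bb: 1b undefined. 1b->0: no, ab/bbb meet in 1. 1b->1: no, ab/bbb meet in 1. Open state 2: 1b->2.
bba: 2a undefined. 2a->0: no, ab/bbaaaab meet in 1. 2a->1: no, ab/bbaaaab meet in 1. 2a->2: ok.
bbb: 2b undefined. 2b->0: no, babbbba/bbb meet in 0. 2b->1: no, ab/bbb meet in 1. 2b->2: no, babbbba/bbb meet in 2. Open state 3: 2b->3.
bbbb: 3b undefined. 3b->0: no, babbbba/aabaaa meet in 0. 3b->1: no, babbbba/aabaaa meet in 0. 3b->2: no, babbbba/bbbbaa meet in 2. 3b->3: ok.
bbbba: 3a undefined. 3a->0: no, babbbba/aabaaa meet in 0. 3a->1: ok.
All examples now run through 4 states with every (state, symbol) defined. Accept strings end in {1}, Reject strings end in {0,3}; accept={1}.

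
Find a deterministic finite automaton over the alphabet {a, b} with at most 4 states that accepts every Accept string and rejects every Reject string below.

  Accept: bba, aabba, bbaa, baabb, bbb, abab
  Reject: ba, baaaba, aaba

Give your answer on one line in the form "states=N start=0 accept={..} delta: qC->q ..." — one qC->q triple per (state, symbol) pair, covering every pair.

states=3 start=0 accept={1,2} delta: 0a->0 0b->1 1a->0 1b->2 2a->2 2b->1

Grow the machine one transition at a time. Run the examples from 0; the earliest place one falls off (shortest prefix, ties alphabetical) gets sent to the lowest-numbered state that keeps every Accept/Reject pair distinguishable — a pair clashes when both reach the same state with identical unread suffix — and to a fresh state only if none does.
a: 0a undefined. 0a->0: ok.
b: 0b undefined. 0b->0: no, bba/ba meet in 0. Open state 1: 0b->1.
ba: 1a undefined. 1a->0: ok.
bb: 1b undefined. 1b->0: no, bba/ba meet in 0. 1b->1: no, bba/ba meet in 0. Open state 2: 1b->2.
bba: 2a undefined. 2a->0: no, bba/ba meet in 0. 2a->1: no, bbaa/ba meet in 0. 2a->2: ok.
bbb: 2b undefined. 2b->0: no, bbb/ba meet in 0. 2b->1: ok.
All examples now run through 3 states with every (state, symbol) defined. Accept strings end in {1,2}, Reject strings end in {0}; accept={1,2}.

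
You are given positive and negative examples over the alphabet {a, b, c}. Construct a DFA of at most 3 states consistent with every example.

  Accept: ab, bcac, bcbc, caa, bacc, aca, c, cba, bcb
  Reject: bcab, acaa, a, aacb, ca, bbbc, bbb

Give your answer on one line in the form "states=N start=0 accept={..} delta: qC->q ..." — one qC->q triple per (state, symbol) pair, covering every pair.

State merging on the prefix tree: take the shortest (then alphabetical) example prefix whose next move is undefined and point that move at state 0, else 1, else 2, ...; a target is out if some Accept/Reject pair would then sit in one state with the same input left (inseparable). If every existing state is out, open a new one.
a: 0a undefined. 0a->0: no, caa/acaa meet in 0 with "caa" left. Open state 1: 0a->1.
b: 0b undefined. 0b->0: no, c/bbbc meet in 0 with "c" left. 0b->1: ok.
c: 0c undefined. 0c->0: ok.
aa: 1a undefined. 1a->0: ok.
ab: 1b undefined. 1b->0: ok.
ac: 1c undefined. 1c->0: no, ab/bcab meet in 0. 1c->1: ok.
All examples now run through 2 states with every (state, symbol) defined. Accept strings end in {0}, Reject strings end in {1}; accept={0}.

states=2 start=0 accept={0} delta: 0a->1 0b->1 0c->0 1a->0 1b->0 1c->1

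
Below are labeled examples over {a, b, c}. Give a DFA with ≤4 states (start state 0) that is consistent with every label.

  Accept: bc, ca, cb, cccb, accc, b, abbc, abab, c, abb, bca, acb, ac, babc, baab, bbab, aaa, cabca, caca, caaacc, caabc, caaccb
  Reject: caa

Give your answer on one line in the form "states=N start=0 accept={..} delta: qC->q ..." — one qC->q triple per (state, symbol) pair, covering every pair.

states=4 start=0 accept={0,1,2} delta: 0a->0 0b->0 0c->1 1a->2 1b->0 1c->0 2a->3 2b->0 2c->0 3a->0 3b->0 3c->0

Grow the machine one transition at a time. Run the examples from 0; the earliest place one falls off (shortest prefix, ties alphabetical) gets sent to the lowest-numbered state that keeps every Accept/Reject pair distinguishable — a pair clashes when both reach the same state with identical unread suffix — and to a fresh state only if none does.
a: 0a undefined. 0a->0: ok.
b: 0b undefined. 0b->0: ok.
c: 0c undefined. 0c->0: no, bc/caa meet in 0. Open state 1: 0c->1.
ca: 1a undefined. 1a->0: no, ca/caa meet in 0. 1a->1: no, bc/caa meet in 1. Open state 2: 1a->2.
cb: 1b undefined. 1b->0: ok.
cc: 1c undefined. 1c->0: ok.
caa: 2a undefined. 2a->0: no, cb/caa meet in 0. 2a->1: no, bc/caa meet in 1. 2a->2: no, ca/caa meet in 2. Open state 3: 2a->3.
cab: 2b undefined. 2b->0: ok.
cac: 2c undefined. 2c->0: ok.
caaa: 3a undefined. 3a->0: ok.
caab: 3b undefined. 3b->0: ok.
caac: 3c undefined. 3c->0: ok.
All examples now run through 4 states with every (state, symbol) defined. Accept strings end in {0,1,2}, Reject strings end in {3}; accept={0,1,2}.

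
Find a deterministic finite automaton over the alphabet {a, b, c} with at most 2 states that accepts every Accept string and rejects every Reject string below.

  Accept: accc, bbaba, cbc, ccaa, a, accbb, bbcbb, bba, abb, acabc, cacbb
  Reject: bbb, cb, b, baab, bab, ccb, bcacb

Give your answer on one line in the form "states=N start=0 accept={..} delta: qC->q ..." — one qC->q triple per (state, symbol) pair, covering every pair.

State merging on the prefix tree: take the shortest (then alphabetical) example prefix whose next move is undefined and point that move at state 0, else 1, else 2, ...; a target is out if some Accept/Reject pair would then sit in one state with the same input left (inseparable). If every existing state is out, open a new one.
a: 0a undefined. 0a->0: ok.
b: 0b undefined. 0b->0: no, bbaba/bbb meet in 0. Open state 1: 0b->1.
c: 0c undefined. 0c->0: ok.
ba: 1a undefined. 1a->0: ok.
bb: 1b undefined. 1b->0: ok.
bc: 1c undefined. 1c->0: ok.
All examples now run through 2 states with every (state, symbol) defined. Accept strings end in {0}, Reject strings end in {1}; accept={0}.

states=2 start=0 accept={0} delta: 0a->0 0b->1 0c->0 1a->0 1b->0 1c->0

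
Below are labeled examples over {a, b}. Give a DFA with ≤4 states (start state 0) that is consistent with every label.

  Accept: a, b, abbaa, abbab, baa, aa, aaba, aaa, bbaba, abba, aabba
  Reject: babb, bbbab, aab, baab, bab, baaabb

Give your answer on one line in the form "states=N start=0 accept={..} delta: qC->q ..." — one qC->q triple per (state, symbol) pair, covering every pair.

states=3 start=0 accept={0,1} delta: 0a->1 0b->0 1a->1 1b->2 2a->0 2b->2

State merging on the prefix tree: take the shortest (then alphabetical) example prefix whose next move is undefined and point that move at state 0, else 1, else 2, ...; a target is out if some Accept/Reject pair would then sit in one state with the same input left (inseparable). If every existing state is out, open a new one.
a: 0a undefined. 0a->0: no, b/aab meet in 0 with "b" left. Open state 1: 0a->1.
b: 0b undefined. 0b->0: ok.
aa: 1a undefined. 1a->0: no, b/aab meet in 0. 1a->1: ok.
ab: 1b undefined. 1b->0: no, b/babb meet in 0. 1b->1: no, a/babb meet in 1. Open state 2: 1b->2.
abb: 2b undefined. 2b->0: no, b/babb meet in 0. 2b->1: no, a/babb meet in 1. 2b->2: ok.
aaba: 2a undefined. 2a->0: ok.
All examples now run through 3 states with every (state, symbol) defined. Accept strings end in {0,1}, Reject strings end in {2}; accept={0,1}.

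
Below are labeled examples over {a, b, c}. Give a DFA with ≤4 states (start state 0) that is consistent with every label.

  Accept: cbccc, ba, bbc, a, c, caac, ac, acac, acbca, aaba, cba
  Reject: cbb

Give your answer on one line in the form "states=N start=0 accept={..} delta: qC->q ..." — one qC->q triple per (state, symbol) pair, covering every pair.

states=3 start=0 accept={0,1} delta: 0a->0 0b->0 0c->1 1a->0 1b->2 1c->0 2a->0 2b->2 2c->0

State merging on the prefix tree: take the shortest (then alphabetical) example prefix whose next move is undefined and point that move at state 0, else 1, else 2, ...; a target is out if some Accept/Reject pair would then sit in one state with the same input left (inseparable). If every existing state is out, open a new one.
a: 0a undefined. 0a->0: ok.
b: 0b undefined. 0b->0: ok.
c: 0c undefined. 0c->0: no, cbccc/cbb meet in 0. Open state 1: 0c->1.
ca: 1a undefined. 1a->0: ok.
cb: 1b undefined. 1b->0: no, ba/cbb meet in 0. 1b->1: no, bbc/cbb meet in 1. Open state 2: 1b->2.
cba: 2a undefined. 2a->0: ok.
cbb: 2b undefined. 2b->0: no, ba/cbb meet in 0. 2b->1: no, bbc/cbb meet in 1. 2b->2: ok.
cbc: 2c undefined. 2c->0: ok.
cbccc: 1c undefined. 1c->0: ok.
All examples now run through 3 states with every (state, symbol) defined. Accept strings end in {0,1}, Reject strings end in {2}; accept={0,1}.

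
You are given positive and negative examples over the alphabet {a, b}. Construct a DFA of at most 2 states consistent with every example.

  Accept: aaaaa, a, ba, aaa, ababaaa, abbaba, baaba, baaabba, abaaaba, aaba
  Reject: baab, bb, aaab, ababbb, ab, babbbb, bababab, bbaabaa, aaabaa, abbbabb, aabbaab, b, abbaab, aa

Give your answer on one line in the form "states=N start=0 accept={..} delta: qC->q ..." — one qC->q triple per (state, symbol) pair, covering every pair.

Fold the examples into a partial DFA from state 0: repeatedly fix the first undefined (state, symbol) met by the shortest-then-alphabetical prefix, trying targets in increasing order and rejecting any under which an Accept and a Reject string meet in one state with the same remainder; add a state when all current targets are rejected. Accepting states are where Accept strings end.
a: 0a undefined. 0a->0: no, aaaaa/aa meet in 0. Open state 1: 0a->1.
b: 0b undefined. 0b->0: ok.
aa: 1a undefined. 1a->0: ok.
ab: 1b undefined. 1b->0: ok.
All examples now run through 2 states with every (state, symbol) defined. Accept strings end in {1}, Reject strings end in {0}; accept={1}.

states=2 start=0 accept={1} delta: 0a->1 0b->0 1a->0 1b->0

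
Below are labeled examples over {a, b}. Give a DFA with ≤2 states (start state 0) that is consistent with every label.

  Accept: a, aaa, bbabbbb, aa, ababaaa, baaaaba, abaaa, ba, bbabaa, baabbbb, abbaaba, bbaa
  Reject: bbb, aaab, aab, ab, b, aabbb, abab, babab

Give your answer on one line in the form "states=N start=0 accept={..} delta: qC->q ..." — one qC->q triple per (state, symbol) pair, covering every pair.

State merging on the prefix tree: take the shortest (then alphabetical) example prefix whose next move is undefined and point that move at state 0, else 1, else 2, ...; a target is out if some Accept/Reject pair would then sit in one state with the same input left (inseparable). If every existing state is out, open a new one.
a: 0a undefined. 0a->0: ok.
b: 0b undefined. 0b->0: no, a/bbb meet in 0. Open state 1: 0b->1.
ba: 1a undefined. 1a->0: ok.
bb: 1b undefined. 1b->0: ok.
All examples now run through 2 states with every (state, symbol) defined. Accept strings end in {0}, Reject strings end in {1}; accept={0}.

states=2 start=0 accept={0} delta: 0a->0 0b->1 1a->0 1b->0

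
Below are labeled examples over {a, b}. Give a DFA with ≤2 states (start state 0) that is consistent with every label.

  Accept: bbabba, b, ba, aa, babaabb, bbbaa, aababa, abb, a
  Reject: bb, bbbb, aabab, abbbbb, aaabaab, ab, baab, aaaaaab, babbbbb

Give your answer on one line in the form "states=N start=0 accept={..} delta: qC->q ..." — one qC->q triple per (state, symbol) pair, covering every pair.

states=2 start=0 accept={1} delta: 0a->1 0b->1 1a->1 1b->0

Fold the examples into a partial DFA from state 0: repeatedly fix the first undefined (state, symbol) met by the shortest-then-alphabetical prefix, trying targets in increasing order and rejecting any under which an Accept and a Reject string meet in one state with the same remainder; add a state when all current targets are rejected. Accepting states are where Accept strings end.
a: 0a undefined. 0a->0: no, b/ab meet in 0 with "b" left. Open state 1: 0a->1.
b: 0b undefined. 0b->0: no, b/bb meet in 0. 0b->1: ok.
aa: 1a undefined. 1a->0: no, b/aabab meet in 1. 1a->1: ok.
ab: 1b undefined. 1b->0: ok.
All examples now run through 2 states with every (state, symbol) defined. Accept strings end in {1}, Reject strings end in {0}; accept={1}.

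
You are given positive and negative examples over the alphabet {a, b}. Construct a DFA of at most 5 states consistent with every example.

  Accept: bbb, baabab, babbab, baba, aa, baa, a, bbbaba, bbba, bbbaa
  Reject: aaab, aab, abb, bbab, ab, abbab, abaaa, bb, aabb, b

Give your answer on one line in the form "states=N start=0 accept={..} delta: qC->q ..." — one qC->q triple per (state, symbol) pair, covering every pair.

states=5 start=0 accept={0,3,4} delta: 0a->0 0b->1 1a->2 1b->2 2a->3 2b->4 3a->1 3b->1 4a->4 4b->4

Fold the examples into a partial DFA from state 0: repeatedly fix the first undefined (state, symbol) met by the shortest-then-alphabetical prefix, trying targets in increasing order and rejecting any under which an Accept and a Reject string meet in one state with the same remainder; add a state when all current targets are rejected. Accepting states are where Accept strings end.
a: 0a undefined. 0a->0: ok.
b: 0b undefined. 0b->0: no, bbb/aaab meet in 0. Open state 1: 0b->1.
ba: 1a undefined. 1a->0: no, baabab/aaab meet in 1. 1a->1: no, baabab/bbab meet in 1 with "bab" left. Open state 2: 1a->2.
bb: 1b undefined. 1b->0: no, bbb/aaab meet in 1. 1b->1: no, bbb/aaab meet in 1. 1b->2: ok.
baa: 2a undefined. 2a->0: no, aa/abaaa meet in 0. 2a->1: no, baabab/abb meet in 2. 2a->2: no, bbb/bbab meet in 2 with "b" left. Open state 3: 2a->3.
bab: 2b undefined. 2b->0: no, bbbaba/abb meet in 2. 2b->1: no, bbb/aaab meet in 1. 2b->2: no, bbb/abb meet in 2. 2b->3: no, baba/abaaa meet in 3 with "a" left. Open state 4: 2b->4.
baab: 3b undefined. 3b->0: no, baabab/aaab meet in 1. 3b->1: ok.
baba: 4a undefined. 4a->0: no, bbbaba/abb meet in 2. 4a->1: no, baba/aaab meet in 1. 4a->2: no, baba/abb meet in 2. 4a->3: no, bbbaba/abb meet in 2. 4a->4: ok.
babb: 4b undefined. 4b->0: no, babbab/aaab meet in 1. 4b->1: no, bbbaba/abb meet in 2. 4b->2: no, babbab/aaab meet in 1. 4b->3: no, bbbaba/abaaa meet in 3 with "a" left. 4b->4: ok.
abaaa: 3a undefined. 3a->0: no, aa/abaaa meet in 0. 3a->1: ok.
All examples now run through 5 states with every (state, symbol) defined. Accept strings end in {0,3,4}, Reject strings end in {1,2}; accept={0,3,4}.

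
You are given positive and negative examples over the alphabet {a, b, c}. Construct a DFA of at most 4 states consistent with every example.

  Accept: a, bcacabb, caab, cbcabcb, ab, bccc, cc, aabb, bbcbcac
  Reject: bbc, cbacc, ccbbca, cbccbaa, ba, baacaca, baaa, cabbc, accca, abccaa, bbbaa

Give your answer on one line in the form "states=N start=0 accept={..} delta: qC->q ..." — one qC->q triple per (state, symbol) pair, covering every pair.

State merging on the prefix tree: take the shortest (then alphabetical) example prefix whose next move is undefined and point that move at state 0, else 1, else 2, ...; a target is out if some Accept/Reject pair would then sit in one state with the same input left (inseparable). If every existing state is out, open a new one.
a: 0a undefined. 0a->0: ok.
b: 0b undefined. 0b->0: no, a/ba meet in 0. Open state 1: 0b->1.
c: 0c undefined. 0c->0: no, a/accca meet in 0. 0c->1: ok.
ba: 1a undefined. 1a->0: no, a/ba meet in 0. 1a->1: no, ab/ba meet in 1. Open state 2: 1a->2.
bb: 1b undefined. 1b->0: no, ab/bbc meet in 1. 1b->1: no, cc/bbc meet in 1 with "c" left. 1b->2: no, aabb/ba meet in 2. Open state 3: 1b->3.
bc: 1c undefined. 1c->0: ok.
baa: 2a undefined. 2a->0: no, a/baaa meet in 0. 2a->1: no, ab/abccaa meet in 1. 2a->2: ok.
bbb: 3b undefined. 3b->0: no, a/bbbaa meet in 0. 3b->1: ok.
bbc: 3c undefined. 3c->0: no, a/bbc meet in 0. 3c->1: no, ab/bbc meet in 1. 3c->2: ok.
cab: 2b undefined. 2b->0: no, a/cabbc meet in 0. 2b->1: ok.
cba: 3a undefined. 3a->0: no, a/cbacc meet in 0. 3a->1: no, caab/cbacc meet in 1. 3a->2: ok.
baac: 2c undefined. 2c->0: no, caab/cbacc meet in 1. 2c->1: no, a/cbacc meet in 0. 2c->2: ok.
All examples now run through 4 states with every (state, symbol) defined. Accept strings end in {0,1,3}, Reject strings end in {2}; accept={0,1,3}.

states=4 start=0 accept={0,1,3} delta: 0a->0 0b->1 0c->1 1a->2 1b->3 1c->0 2a->2 2b->1 2c->2 3a->2 3b->1 3c->2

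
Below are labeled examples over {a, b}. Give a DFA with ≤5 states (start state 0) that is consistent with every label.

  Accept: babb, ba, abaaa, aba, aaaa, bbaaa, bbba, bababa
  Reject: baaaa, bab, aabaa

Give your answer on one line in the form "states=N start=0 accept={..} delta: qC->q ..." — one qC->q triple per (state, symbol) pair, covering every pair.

states=3 start=0 accept={0,2} delta: 0a->0 0b->1 1a->2 1b->0 2a->1 2b->1

State merging on the prefix tree: take the shortest (then alphabetical) example prefix whose next move is undefined and point that move at state 0, else 1, else 2, ...; a target is out if some Accept/Reject pair would then sit in one state with the same input left (inseparable). If every existing state is out, open a new one.
a: 0a undefined. 0a->0: ok.
b: 0b undefined. 0b->0: no, babb/baaaa meet in 0. Open state 1: 0b->1.
ba: 1a undefined. 1a->0: no, ba/baaaa meet in 0. 1a->1: no, ba/baaaa meet in 1. Open state 2: 1a->2.
bb: 1b undefined. 1b->0: ok.
baa: 2a undefined. 2a->0: no, abaaa/baaaa meet in 0. 2a->1: ok.
bab: 2b undefined. 2b->0: no, babb/baaaa meet in 1. 2b->1: ok.
All examples now run through 3 states with every (state, symbol) defined. Accept strings end in {0,2}, Reject strings end in {1}; accept={0,2}.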